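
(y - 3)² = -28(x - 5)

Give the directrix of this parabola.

x = 12

Vertex (5, 3); 4p = -28 so p = -7. Opens left.
Directrix is the vertical line x = h − p = 5 − (-7) = 12.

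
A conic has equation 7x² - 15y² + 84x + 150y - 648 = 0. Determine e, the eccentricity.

e = √330/15

7(x² + 12x) -15(y² - 10y) = 648
Complete the square in x and y: 7(x + 6)² -15(y - 5)² = 648 + 252 - 375 = 525
Divide through by 525 to get (x + 6)²/75 - (y - 5)²/35 = 1.
Hyperbola, center (-6, 5), transverse axis horizontal; a² = 75, b² = 35.
c² = a² + b² = 110, so c = √110.
e = c/a = √110/5√3 = √330/15.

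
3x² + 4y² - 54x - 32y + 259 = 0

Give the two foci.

(7, 4) and (11, 4)

Rearranging, 3(x² - 18x) + 4(y² - 8y) = -259.
Complete the square in x and y: 3(x - 9)² + 4(y - 4)² = -259 + 243 + 64 = 48
Divide by 48: (x - 9)²/16 + (y - 4)²/12 = 1
Ellipse, center (9, 4), major axis horizontal; a² = 16, b² = 12.
c² = a² - b² = 16 - 12 = 4, so c = 2.
Foci lie on the horizontal axis through the center: (h ± c, k).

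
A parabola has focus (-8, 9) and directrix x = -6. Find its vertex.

The vertex is the midpoint between the focus and the directrix along the axis of symmetry.
Axis is horizontal (directrix is vertical). Vertex x-coordinate = (-8 + (-6))/2 = -7; y-coordinate = 9.

(-7, 9)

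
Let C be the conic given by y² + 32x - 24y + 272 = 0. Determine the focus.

(-12, 12)

Only y is squared. Complete the square in y: (y - 12)² = -32(x + 4).
Vertex (-4, 12); 4p = -32 so p = -8. Opens left.
Focus is p units from the vertex along the axis: (h + p, k).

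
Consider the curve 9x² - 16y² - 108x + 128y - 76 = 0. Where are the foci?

Rearranging, 9(x² - 12x) -16(y² - 8y) = 76.
9(x - 6)² -16(y - 4)² = 76 + 324 - 256 = 144
Divide by 144: (x - 6)²/16 - (y - 4)²/9 = 1
Hyperbola, center (6, 4), transverse axis horizontal; a² = 16, b² = 9.
c² = a² + b² = 16 + 9 = 25, so c = 5.
Foci lie on the horizontal axis through the center: (h ± c, k).

(1, 4) and (11, 4)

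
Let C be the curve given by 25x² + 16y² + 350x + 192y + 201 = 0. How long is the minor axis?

16

Group: 25(x² + 14x) + 16(y² + 12y) = -201
Completing the square gives 25(x + 7)² + 16(y + 6)² = -201 + 1225 + 576 = 1600.
Divide through by 1600 to get (x + 7)²/64 + (y + 6)²/100 = 1.
Ellipse, center (-7, -6), major axis vertical; a² = 100, b² = 64.
b² = 64 so b = 8; the minor axis has length 2b = 16.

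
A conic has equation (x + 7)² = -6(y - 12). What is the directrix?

y = 27/2

Vertex (-7, 12); 4p = -6 so p = -3/2. Opens down.
Directrix is the horizontal line y = k − p = 12 − (-3/2) = 27/2.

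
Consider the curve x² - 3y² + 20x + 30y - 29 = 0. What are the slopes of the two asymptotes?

Collect terms: (x² + 20x) -3(y² - 10y) = 29
Completing the square gives (x + 10)² -3(y - 5)² = 29 + 100 - 75 = 54.
Divide by 54: (x + 10)²/54 - (y - 5)²/18 = 1
Hyperbola, center (-10, 5), transverse axis horizontal; a² = 54, b² = 18.
For a horizontal hyperbola the asymptotes have slope ±b/a.
Here that is ±3√2/3√6 = ±√3/3.

√3/3 and -√3/3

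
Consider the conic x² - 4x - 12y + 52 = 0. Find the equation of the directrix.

Only x is squared. Complete the square in x: (x - 2)² = 12(y - 4).
Vertex (2, 4); 4p = 12 so p = 3. Opens up.
Directrix is the horizontal line y = k − p = 4 − (3) = 1.

y = 1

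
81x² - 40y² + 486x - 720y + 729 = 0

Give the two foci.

Group: 81(x² + 6x) -40(y² + 18y) = -729
Complete the square in x and y: 81(x + 3)² -40(y + 9)² = -729 + 729 - 3240 = -3240
Divide through by -3240 to get (y + 9)²/81 - (x + 3)²/40 = 1.
Hyperbola, center (-3, -9), transverse axis vertical; a² = 81, b² = 40.
c² = a² + b² = 81 + 40 = 121, so c = 11.
Foci lie on the vertical axis through the center: (h, k ± c).

(-3, -20) and (-3, 2)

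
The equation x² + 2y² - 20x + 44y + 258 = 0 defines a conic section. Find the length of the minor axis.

2√42

Group the x- and y-terms: (x² - 20x) + 2(y² + 22y) = -258
(x - 10)² + 2(y + 11)² = -258 + 100 + 242 = 84
Divide through by 84 to get (x - 10)²/84 + (y + 11)²/42 = 1.
Ellipse, center (10, -11), major axis horizontal; a² = 84, b² = 42.
b² = 42 so b = √42; the minor axis has length 2b = 2√42.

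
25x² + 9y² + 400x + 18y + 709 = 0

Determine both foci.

(-8, -9) and (-8, 7)

Group the x- and y-terms: 25(x² + 16x) + 9(y² + 2y) = -709
Complete the square in x and y: 25(x + 8)² + 9(y + 1)² = -709 + 1600 + 9 = 900
Divide by 900: (x + 8)²/36 + (y + 1)²/100 = 1
Ellipse, center (-8, -1), major axis vertical; a² = 100, b² = 36.
c² = a² - b² = 100 - 36 = 64, so c = 8.
Foci lie on the vertical axis through the center: (h, k ± c).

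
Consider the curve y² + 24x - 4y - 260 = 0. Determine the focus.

(5, 2)

Only y is squared. Complete the square in y: (y - 2)² = -24(x - 11).
Vertex (11, 2); 4p = -24 so p = -6. Opens left.
Focus is p units from the vertex along the axis: (h + p, k).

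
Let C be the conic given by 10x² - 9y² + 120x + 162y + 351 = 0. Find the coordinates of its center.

10(x² + 12x) -9(y² - 18y) = -351
Complete the square in x and y: 10(x + 6)² -9(y - 9)² = -351 + 360 - 729 = -720
Divide through by -720 to get (y - 9)²/80 - (x + 6)²/72 = 1.
Hyperbola with center (-6, 9).

(-6, 9)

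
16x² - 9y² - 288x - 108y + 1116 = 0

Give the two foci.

16(x² - 18x) -9(y² + 12y) = -1116
Complete the square: 16(x - 9)² -9(y + 6)² = -1116 + 1296 - 324 = -144
Divide by -144: (y + 6)²/16 - (x - 9)²/9 = 1
Hyperbola, center (9, -6), transverse axis vertical; a² = 16, b² = 9.
c² = a² + b² = 16 + 9 = 25, so c = 5.
Foci lie on the vertical axis through the center: (h, k ± c).

(9, -11) and (9, -1)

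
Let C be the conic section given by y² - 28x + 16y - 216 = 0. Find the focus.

(-3, -8)

Only y is squared. Complete the square in y: (y + 8)² = 28(x + 10).
Vertex (-10, -8); 4p = 28 so p = 7. Opens right.
Focus is p units from the vertex along the axis: (h + p, k).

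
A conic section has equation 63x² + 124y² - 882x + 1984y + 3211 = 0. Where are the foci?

Rearranging, 63(x² - 14x) + 124(y² + 16y) = -3211.
Complete the square in x and y: 63(x - 7)² + 124(y + 8)² = -3211 + 3087 + 7936 = 7812
Divide by 7812: (x - 7)²/124 + (y + 8)²/63 = 1
Ellipse, center (7, -8), major axis horizontal; a² = 124, b² = 63.
c² = a² - b² = 124 - 63 = 61, so c = √61.
Foci lie on the horizontal axis through the center: (h ± c, k).

(7 - √61, -8) and (7 + √61, -8)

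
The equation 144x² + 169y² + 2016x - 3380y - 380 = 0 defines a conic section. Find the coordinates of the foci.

Collect terms: 144(x² + 14x) + 169(y² - 20y) = 380
Completing the square gives 144(x + 7)² + 169(y - 10)² = 380 + 7056 + 16900 = 24336.
Dividing both sides by 24336: (x + 7)²/169 + (y - 10)²/144 = 1
Ellipse, center (-7, 10), major axis horizontal; a² = 169, b² = 144.
c² = a² - b² = 169 - 144 = 25, so c = 5.
Foci lie on the horizontal axis through the center: (h ± c, k).

(-12, 10) and (-2, 10)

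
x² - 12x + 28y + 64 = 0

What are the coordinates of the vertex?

(6, -1)

Only x is squared. Complete the square in x: (x - 6)² = -28(y + 1).
Vertex (6, -1); 4p = -28 so p = -7. Opens down.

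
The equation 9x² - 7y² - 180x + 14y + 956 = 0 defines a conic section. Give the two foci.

Rearranging, 9(x² - 20x) -7(y² - 2y) = -956.
9(x - 10)² -7(y - 1)² = -956 + 900 - 7 = -63
Dividing both sides by -63: (y - 1)²/9 - (x - 10)²/7 = 1
Hyperbola, center (10, 1), transverse axis vertical; a² = 9, b² = 7.
c² = a² + b² = 9 + 7 = 16, so c = 4.
Foci lie on the vertical axis through the center: (h, k ± c).

(10, -3) and (10, 5)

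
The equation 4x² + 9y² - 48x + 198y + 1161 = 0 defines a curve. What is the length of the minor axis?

4√2

Group: 4(x² - 12x) + 9(y² + 22y) = -1161
Complete the square in x and y: 4(x - 6)² + 9(y + 11)² = -1161 + 144 + 1089 = 72
Dividing both sides by 72: (x - 6)²/18 + (y + 11)²/8 = 1
Ellipse, center (6, -11), major axis horizontal; a² = 18, b² = 8.
b² = 8 so b = 2√2; the minor axis has length 2b = 4√2.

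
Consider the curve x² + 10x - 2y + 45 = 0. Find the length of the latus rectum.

2

Only x is squared. Complete the square in x: (x + 5)² = 2(y - 10).
Vertex (-5, 10); 4p = 2 so p = 1/2. Opens up.
Latus rectum length = |4p| = 2.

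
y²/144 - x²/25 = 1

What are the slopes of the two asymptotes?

Center (0, 0). The positive term is the y-term, so the transverse axis is vertical; a² = 144, b² = 25.
For a vertical hyperbola the asymptotes have slope ±a/b.
Here that is ±12/5.

12/5 and -12/5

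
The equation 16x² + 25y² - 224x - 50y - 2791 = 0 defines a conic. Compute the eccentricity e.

e = 3/5

16(x² - 14x) + 25(y² - 2y) = 2791
Complete the square in x and y: 16(x - 7)² + 25(y - 1)² = 2791 + 784 + 25 = 3600
Dividing both sides by 3600: (x - 7)²/225 + (y - 1)²/144 = 1
Ellipse, center (7, 1), major axis horizontal; a² = 225, b² = 144.
c² = a² - b² = 81, so c = 9.
e = c/a = 9/15 = 3/5.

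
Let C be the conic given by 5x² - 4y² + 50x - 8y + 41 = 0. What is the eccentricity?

e = 3/2

5(x² + 10x) -4(y² + 2y) = -41
Completing the square gives 5(x + 5)² -4(y + 1)² = -41 + 125 - 4 = 80.
Divide by 80: (x + 5)²/16 - (y + 1)²/20 = 1
Hyperbola, center (-5, -1), transverse axis horizontal; a² = 16, b² = 20.
c² = a² + b² = 36, so c = 6.
e = c/a = 6/4 = 3/2.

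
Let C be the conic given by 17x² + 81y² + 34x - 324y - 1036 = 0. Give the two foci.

17(x² + 2x) + 81(y² - 4y) = 1036
Complete the square in x and y: 17(x + 1)² + 81(y - 2)² = 1036 + 17 + 324 = 1377
Divide by 1377: (x + 1)²/81 + (y - 2)²/17 = 1
Ellipse, center (-1, 2), major axis horizontal; a² = 81, b² = 17.
c² = a² - b² = 81 - 17 = 64, so c = 8.
Foci lie on the horizontal axis through the center: (h ± c, k).

(-9, 2) and (7, 2)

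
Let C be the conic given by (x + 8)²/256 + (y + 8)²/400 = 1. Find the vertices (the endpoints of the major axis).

Center (-8, -8). The larger denominator 400 sits under the y-term, so the major axis is vertical; a² = 400, b² = 256.
a = 20. Vertices at (h, k ± a).

(-8, -28) and (-8, 12)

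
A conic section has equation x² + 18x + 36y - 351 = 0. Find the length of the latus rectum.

36

Only x is squared. Complete the square in x: (x + 9)² = -36(y - 12).
Vertex (-9, 12); 4p = -36 so p = -9. Opens down.
Latus rectum length = |4p| = 36.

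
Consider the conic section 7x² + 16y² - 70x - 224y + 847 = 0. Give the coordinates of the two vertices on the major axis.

Collect terms: 7(x² - 10x) + 16(y² - 14y) = -847
Completing the square gives 7(x - 5)² + 16(y - 7)² = -847 + 175 + 784 = 112.
Divide through by 112 to get (x - 5)²/16 + (y - 7)²/7 = 1.
Ellipse, center (5, 7), major axis horizontal; a² = 16, b² = 7.
a = 4. Vertices at (h ± a, k).

(1, 7) and (9, 7)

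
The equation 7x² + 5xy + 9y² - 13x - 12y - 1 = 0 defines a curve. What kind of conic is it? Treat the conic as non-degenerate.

A = 7, B = 5, C = 9.
Discriminant B² − 4AC = 5² − 4·7·9 = -227.
B² − 4AC < 0 ⇒ ellipse.

ellipse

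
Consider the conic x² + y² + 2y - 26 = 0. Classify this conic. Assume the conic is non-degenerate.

No xy term. Coefficients of x² and y² are A = 1, C = 1.
A = C (same sign) ⇒ circle.

circle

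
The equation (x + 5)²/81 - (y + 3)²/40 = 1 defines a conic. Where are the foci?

Center (-5, -3). The positive term is the x-term, so the transverse axis is horizontal; a² = 81, b² = 40.
c² = a² + b² = 81 + 40 = 121, so c = 11.
Foci lie on the horizontal axis through the center: (h ± c, k).

(-16, -3) and (6, -3)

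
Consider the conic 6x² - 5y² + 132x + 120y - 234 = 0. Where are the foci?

(-11 - 2√22, 12) and (-11 + 2√22, 12)

Rearranging, 6(x² + 22x) -5(y² - 24y) = 234.
Complete the square in x and y: 6(x + 11)² -5(y - 12)² = 234 + 726 - 720 = 240
Dividing both sides by 240: (x + 11)²/40 - (y - 12)²/48 = 1
Hyperbola, center (-11, 12), transverse axis horizontal; a² = 40, b² = 48.
c² = a² + b² = 40 + 48 = 88, so c = 2√22.
Foci lie on the horizontal axis through the center: (h ± c, k).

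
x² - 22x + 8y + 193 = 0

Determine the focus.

(11, -11)

Only x is squared. Complete the square in x: (x - 11)² = -8(y + 9).
Vertex (11, -9); 4p = -8 so p = -2. Opens down.
Focus is p units from the vertex along the axis: (h, k + p).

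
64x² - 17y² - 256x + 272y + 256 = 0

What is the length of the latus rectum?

Rearranging, 64(x² - 4x) -17(y² - 16y) = -256.
Complete the square: 64(x - 2)² -17(y - 8)² = -256 + 256 - 1088 = -1088
Divide by -1088: (y - 8)²/64 - (x - 2)²/17 = 1
Hyperbola, center (2, 8), transverse axis vertical; a² = 64, b² = 17.
Latus rectum length = 2b²/a = 2·17/8 = 17/4.

17/4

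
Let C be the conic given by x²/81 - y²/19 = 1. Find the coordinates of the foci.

Center (0, 0). The positive term is the x-term, so the transverse axis is horizontal; a² = 81, b² = 19.
c² = a² + b² = 81 + 19 = 100, so c = 10.
Foci lie on the horizontal axis through the center: (h ± c, k).

(-10, 0) and (10, 0)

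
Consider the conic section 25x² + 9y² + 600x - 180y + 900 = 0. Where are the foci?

(-12, -6) and (-12, 26)

25(x² + 24x) + 9(y² - 20y) = -900
25(x + 12)² + 9(y - 10)² = -900 + 3600 + 900 = 3600
Divide by 3600: (x + 12)²/144 + (y - 10)²/400 = 1
Ellipse, center (-12, 10), major axis vertical; a² = 400, b² = 144.
c² = a² - b² = 400 - 144 = 256, so c = 16.
Foci lie on the vertical axis through the center: (h, k ± c).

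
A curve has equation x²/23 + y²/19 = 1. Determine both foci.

Center (0, 0). The larger denominator 23 sits under the x-term, so the major axis is horizontal; a² = 23, b² = 19.
c² = a² - b² = 23 - 19 = 4, so c = 2.
Foci lie on the horizontal axis through the center: (h ± c, k).

(-2, 0) and (2, 0)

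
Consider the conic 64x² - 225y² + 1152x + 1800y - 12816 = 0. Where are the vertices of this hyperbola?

(-24, 4) and (6, 4)

Rearranging, 64(x² + 18x) -225(y² - 8y) = 12816.
Complete the square: 64(x + 9)² -225(y - 4)² = 12816 + 5184 - 3600 = 14400
Dividing both sides by 14400: (x + 9)²/225 - (y - 4)²/64 = 1
Hyperbola, center (-9, 4), transverse axis horizontal; a² = 225, b² = 64.
a = 15. Vertices at (h ± a, k).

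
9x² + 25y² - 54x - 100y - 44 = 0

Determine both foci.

(-1, 2) and (7, 2)

Group the x- and y-terms: 9(x² - 6x) + 25(y² - 4y) = 44
Completing the square gives 9(x - 3)² + 25(y - 2)² = 44 + 81 + 100 = 225.
Divide by 225: (x - 3)²/25 + (y - 2)²/9 = 1
Ellipse, center (3, 2), major axis horizontal; a² = 25, b² = 9.
c² = a² - b² = 25 - 9 = 16, so c = 4.
Foci lie on the horizontal axis through the center: (h ± c, k).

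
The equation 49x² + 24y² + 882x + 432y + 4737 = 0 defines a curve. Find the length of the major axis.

Rearranging, 49(x² + 18x) + 24(y² + 18y) = -4737.
Complete the square: 49(x + 9)² + 24(y + 9)² = -4737 + 3969 + 1944 = 1176
Divide by 1176: (x + 9)²/24 + (y + 9)²/49 = 1
Ellipse, center (-9, -9), major axis vertical; a² = 49, b² = 24.
a² = 49 so a = 7; the major axis has length 2a = 14.

14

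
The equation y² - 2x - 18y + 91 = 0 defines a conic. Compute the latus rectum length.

2

Only y is squared. Complete the square in y: (y - 9)² = 2(x - 5).
Vertex (5, 9); 4p = 2 so p = 1/2. Opens right.
Latus rectum length = |4p| = 2.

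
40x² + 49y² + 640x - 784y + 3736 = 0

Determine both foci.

Group the x- and y-terms: 40(x² + 16x) + 49(y² - 16y) = -3736
40(x + 8)² + 49(y - 8)² = -3736 + 2560 + 3136 = 1960
Dividing both sides by 1960: (x + 8)²/49 + (y - 8)²/40 = 1
Ellipse, center (-8, 8), major axis horizontal; a² = 49, b² = 40.
c² = a² - b² = 49 - 40 = 9, so c = 3.
Foci lie on the horizontal axis through the center: (h ± c, k).

(-11, 8) and (-5, 8)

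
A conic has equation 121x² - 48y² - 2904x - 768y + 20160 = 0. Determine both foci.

(12, -21) and (12, 5)

Group: 121(x² - 24x) -48(y² + 16y) = -20160
Complete the square: 121(x - 12)² -48(y + 8)² = -20160 + 17424 - 3072 = -5808
Divide by -5808: (y + 8)²/121 - (x - 12)²/48 = 1
Hyperbola, center (12, -8), transverse axis vertical; a² = 121, b² = 48.
c² = a² + b² = 121 + 48 = 169, so c = 13.
Foci lie on the vertical axis through the center: (h, k ± c).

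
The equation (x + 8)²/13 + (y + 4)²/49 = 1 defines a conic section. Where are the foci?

Center (-8, -4). The larger denominator 49 sits under the y-term, so the major axis is vertical; a² = 49, b² = 13.
c² = a² - b² = 49 - 13 = 36, so c = 6.
Foci lie on the vertical axis through the center: (h, k ± c).

(-8, -10) and (-8, 2)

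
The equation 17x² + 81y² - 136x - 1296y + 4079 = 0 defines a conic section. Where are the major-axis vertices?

17(x² - 8x) + 81(y² - 16y) = -4079
Completing the square gives 17(x - 4)² + 81(y - 8)² = -4079 + 272 + 5184 = 1377.
Divide by 1377: (x - 4)²/81 + (y - 8)²/17 = 1
Ellipse, center (4, 8), major axis horizontal; a² = 81, b² = 17.
a = 9. Vertices at (h ± a, k).

(-5, 8) and (13, 8)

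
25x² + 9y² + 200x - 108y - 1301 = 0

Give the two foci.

Group: 25(x² + 8x) + 9(y² - 12y) = 1301
Complete the square: 25(x + 4)² + 9(y - 6)² = 1301 + 400 + 324 = 2025
Dividing both sides by 2025: (x + 4)²/81 + (y - 6)²/225 = 1
Ellipse, center (-4, 6), major axis vertical; a² = 225, b² = 81.
c² = a² - b² = 225 - 81 = 144, so c = 12.
Foci lie on the vertical axis through the center: (h, k ± c).

(-4, -6) and (-4, 18)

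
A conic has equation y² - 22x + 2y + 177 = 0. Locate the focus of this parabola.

(27/2, -1)

Only y is squared. Complete the square in y: (y + 1)² = 22(x - 8).
Vertex (8, -1); 4p = 22 so p = 11/2. Opens right.
Focus is p units from the vertex along the axis: (h + p, k).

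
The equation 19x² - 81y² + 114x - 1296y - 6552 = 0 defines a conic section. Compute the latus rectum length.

38/9

Collect terms: 19(x² + 6x) -81(y² + 16y) = 6552
Completing the square gives 19(x + 3)² -81(y + 8)² = 6552 + 171 - 5184 = 1539.
Divide through by 1539 to get (x + 3)²/81 - (y + 8)²/19 = 1.
Hyperbola, center (-3, -8), transverse axis horizontal; a² = 81, b² = 19.
Latus rectum length = 2b²/a = 2·19/9 = 38/9.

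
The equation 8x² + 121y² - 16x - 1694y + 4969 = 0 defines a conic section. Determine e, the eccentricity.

e = √113/11

Group: 8(x² - 2x) + 121(y² - 14y) = -4969
Completing the square gives 8(x - 1)² + 121(y - 7)² = -4969 + 8 + 5929 = 968.
Divide through by 968 to get (x - 1)²/121 + (y - 7)²/8 = 1.
Ellipse, center (1, 7), major axis horizontal; a² = 121, b² = 8.
c² = a² - b² = 113, so c = √113.
e = c/a = √113/11.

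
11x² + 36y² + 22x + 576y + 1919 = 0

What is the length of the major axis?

12

Group the x- and y-terms: 11(x² + 2x) + 36(y² + 16y) = -1919
Completing the square gives 11(x + 1)² + 36(y + 8)² = -1919 + 11 + 2304 = 396.
Dividing both sides by 396: (x + 1)²/36 + (y + 8)²/11 = 1
Ellipse, center (-1, -8), major axis horizontal; a² = 36, b² = 11.
a² = 36 so a = 6; the major axis has length 2a = 12.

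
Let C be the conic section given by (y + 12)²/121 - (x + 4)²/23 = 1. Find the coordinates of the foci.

(-4, -24) and (-4, 0)

Center (-4, -12). The positive term is the y-term, so the transverse axis is vertical; a² = 121, b² = 23.
c² = a² + b² = 121 + 23 = 144, so c = 12.
Foci lie on the vertical axis through the center: (h, k ± c).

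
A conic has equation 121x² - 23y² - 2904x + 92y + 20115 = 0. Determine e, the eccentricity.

Group the x- and y-terms: 121(x² - 24x) -23(y² - 4y) = -20115
Completing the square gives 121(x - 12)² -23(y - 2)² = -20115 + 17424 - 92 = -2783.
Dividing both sides by -2783: (y - 2)²/121 - (x - 12)²/23 = 1
Hyperbola, center (12, 2), transverse axis vertical; a² = 121, b² = 23.
c² = a² + b² = 144, so c = 12.
e = c/a = 12/11.

e = 12/11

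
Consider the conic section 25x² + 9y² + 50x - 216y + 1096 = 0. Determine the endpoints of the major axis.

Collect terms: 25(x² + 2x) + 9(y² - 24y) = -1096
Complete the square in x and y: 25(x + 1)² + 9(y - 12)² = -1096 + 25 + 1296 = 225
Dividing both sides by 225: (x + 1)²/9 + (y - 12)²/25 = 1
Ellipse, center (-1, 12), major axis vertical; a² = 25, b² = 9.
a = 5. Vertices at (h, k ± a).

(-1, 7) and (-1, 17)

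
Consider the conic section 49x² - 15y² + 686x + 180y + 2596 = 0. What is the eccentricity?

49(x² + 14x) -15(y² - 12y) = -2596
Completing the square gives 49(x + 7)² -15(y - 6)² = -2596 + 2401 - 540 = -735.
Dividing both sides by -735: (y - 6)²/49 - (x + 7)²/15 = 1
Hyperbola, center (-7, 6), transverse axis vertical; a² = 49, b² = 15.
c² = a² + b² = 64, so c = 8.
e = c/a = 8/7.

e = 8/7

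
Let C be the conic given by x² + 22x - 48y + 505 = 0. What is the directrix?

Only x is squared. Complete the square in x: (x + 11)² = 48(y - 8).
Vertex (-11, 8); 4p = 48 so p = 12. Opens up.
Directrix is the horizontal line y = k − p = 8 − (12) = -4.

y = -4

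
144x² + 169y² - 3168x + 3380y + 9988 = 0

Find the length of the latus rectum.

Rearranging, 144(x² - 22x) + 169(y² + 20y) = -9988.
144(x - 11)² + 169(y + 10)² = -9988 + 17424 + 16900 = 24336
Dividing both sides by 24336: (x - 11)²/169 + (y + 10)²/144 = 1
Ellipse, center (11, -10), major axis horizontal; a² = 169, b² = 144.
Latus rectum length = 2b²/a = 2·144/13 = 288/13.

288/13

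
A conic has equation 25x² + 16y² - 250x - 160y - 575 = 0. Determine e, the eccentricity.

e = 3/5

Rearranging, 25(x² - 10x) + 16(y² - 10y) = 575.
25(x - 5)² + 16(y - 5)² = 575 + 625 + 400 = 1600
Divide through by 1600 to get (x - 5)²/64 + (y - 5)²/100 = 1.
Ellipse, center (5, 5), major axis vertical; a² = 100, b² = 64.
c² = a² - b² = 36, so c = 6.
e = c/a = 6/10 = 3/5.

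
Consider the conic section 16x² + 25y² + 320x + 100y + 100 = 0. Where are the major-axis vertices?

16(x² + 20x) + 25(y² + 4y) = -100
Completing the square gives 16(x + 10)² + 25(y + 2)² = -100 + 1600 + 100 = 1600.
Divide by 1600: (x + 10)²/100 + (y + 2)²/64 = 1
Ellipse, center (-10, -2), major axis horizontal; a² = 100, b² = 64.
a = 10. Vertices at (h ± a, k).

(-20, -2) and (0, -2)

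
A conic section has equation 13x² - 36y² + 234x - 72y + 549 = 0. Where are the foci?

Collect terms: 13(x² + 18x) -36(y² + 2y) = -549
13(x + 9)² -36(y + 1)² = -549 + 1053 - 36 = 468
Divide by 468: (x + 9)²/36 - (y + 1)²/13 = 1
Hyperbola, center (-9, -1), transverse axis horizontal; a² = 36, b² = 13.
c² = a² + b² = 36 + 13 = 49, so c = 7.
Foci lie on the horizontal axis through the center: (h ± c, k).

(-16, -1) and (-2, -1)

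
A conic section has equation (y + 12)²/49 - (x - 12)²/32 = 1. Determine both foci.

Center (12, -12). The positive term is the y-term, so the transverse axis is vertical; a² = 49, b² = 32.
c² = a² + b² = 49 + 32 = 81, so c = 9.
Foci lie on the vertical axis through the center: (h, k ± c).

(12, -21) and (12, -3)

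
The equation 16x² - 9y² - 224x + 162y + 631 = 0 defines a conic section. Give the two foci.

Rearranging, 16(x² - 14x) -9(y² - 18y) = -631.
Completing the square gives 16(x - 7)² -9(y - 9)² = -631 + 784 - 729 = -576.
Divide by -576: (y - 9)²/64 - (x - 7)²/36 = 1
Hyperbola, center (7, 9), transverse axis vertical; a² = 64, b² = 36.
c² = a² + b² = 64 + 36 = 100, so c = 10.
Foci lie on the vertical axis through the center: (h, k ± c).

(7, -1) and (7, 19)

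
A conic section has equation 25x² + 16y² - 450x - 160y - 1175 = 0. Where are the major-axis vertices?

(9, -10) and (9, 20)

Group the x- and y-terms: 25(x² - 18x) + 16(y² - 10y) = 1175
Complete the square in x and y: 25(x - 9)² + 16(y - 5)² = 1175 + 2025 + 400 = 3600
Dividing both sides by 3600: (x - 9)²/144 + (y - 5)²/225 = 1
Ellipse, center (9, 5), major axis vertical; a² = 225, b² = 144.
a = 15. Vertices at (h, k ± a).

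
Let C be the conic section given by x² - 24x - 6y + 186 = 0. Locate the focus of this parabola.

(12, 17/2)

Only x is squared. Complete the square in x: (x - 12)² = 6(y - 7).
Vertex (12, 7); 4p = 6 so p = 3/2. Opens up.
Focus is p units from the vertex along the axis: (h, k + p).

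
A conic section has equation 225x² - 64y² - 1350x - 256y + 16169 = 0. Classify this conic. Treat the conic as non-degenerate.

No xy term. Coefficients of x² and y² are A = 225, C = -64.
A and C have opposite signs ⇒ hyperbola.

hyperbola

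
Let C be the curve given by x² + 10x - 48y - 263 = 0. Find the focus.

(-5, 6)

Only x is squared. Complete the square in x: (x + 5)² = 48(y + 6).
Vertex (-5, -6); 4p = 48 so p = 12. Opens up.
Focus is p units from the vertex along the axis: (h, k + p).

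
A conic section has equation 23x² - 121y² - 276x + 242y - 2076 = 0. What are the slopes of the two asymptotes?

√23/11 and -√23/11

Group: 23(x² - 12x) -121(y² - 2y) = 2076
Completing the square gives 23(x - 6)² -121(y - 1)² = 2076 + 828 - 121 = 2783.
Divide through by 2783 to get (x - 6)²/121 - (y - 1)²/23 = 1.
Hyperbola, center (6, 1), transverse axis horizontal; a² = 121, b² = 23.
For a horizontal hyperbola the asymptotes have slope ±b/a.
Here that is ±√23/11.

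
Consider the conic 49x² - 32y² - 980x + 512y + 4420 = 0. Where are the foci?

Group: 49(x² - 20x) -32(y² - 16y) = -4420
Complete the square: 49(x - 10)² -32(y - 8)² = -4420 + 4900 - 2048 = -1568
Divide through by -1568 to get (y - 8)²/49 - (x - 10)²/32 = 1.
Hyperbola, center (10, 8), transverse axis vertical; a² = 49, b² = 32.
c² = a² + b² = 49 + 32 = 81, so c = 9.
Foci lie on the vertical axis through the center: (h, k ± c).

(10, -1) and (10, 17)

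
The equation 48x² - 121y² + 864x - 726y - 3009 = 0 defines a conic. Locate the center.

(-9, -3)

Group the x- and y-terms: 48(x² + 18x) -121(y² + 6y) = 3009
48(x + 9)² -121(y + 3)² = 3009 + 3888 - 1089 = 5808
Dividing both sides by 5808: (x + 9)²/121 - (y + 3)²/48 = 1
Hyperbola with center (-9, -3).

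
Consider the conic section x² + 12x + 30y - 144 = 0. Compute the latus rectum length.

30

Only x is squared. Complete the square in x: (x + 6)² = -30(y - 6).
Vertex (-6, 6); 4p = -30 so p = -15/2. Opens down.
Latus rectum length = |4p| = 30.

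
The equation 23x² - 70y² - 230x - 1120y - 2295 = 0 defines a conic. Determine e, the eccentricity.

e = √2139/23

Collect terms: 23(x² - 10x) -70(y² + 16y) = 2295
Complete the square in x and y: 23(x - 5)² -70(y + 8)² = 2295 + 575 - 4480 = -1610
Divide by -1610: (y + 8)²/23 - (x - 5)²/70 = 1
Hyperbola, center (5, -8), transverse axis vertical; a² = 23, b² = 70.
c² = a² + b² = 93, so c = √93.
e = c/a = √93/√23 = √2139/23.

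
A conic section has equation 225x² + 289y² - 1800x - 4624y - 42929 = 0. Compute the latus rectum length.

450/17

Collect terms: 225(x² - 8x) + 289(y² - 16y) = 42929
Complete the square in x and y: 225(x - 4)² + 289(y - 8)² = 42929 + 3600 + 18496 = 65025
Divide by 65025: (x - 4)²/289 + (y - 8)²/225 = 1
Ellipse, center (4, 8), major axis horizontal; a² = 289, b² = 225.
Latus rectum length = 2b²/a = 2·225/17 = 450/17.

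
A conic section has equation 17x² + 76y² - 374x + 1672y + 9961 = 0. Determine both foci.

17(x² - 22x) + 76(y² + 22y) = -9961
Completing the square gives 17(x - 11)² + 76(y + 11)² = -9961 + 2057 + 9196 = 1292.
Divide through by 1292 to get (x - 11)²/76 + (y + 11)²/17 = 1.
Ellipse, center (11, -11), major axis horizontal; a² = 76, b² = 17.
c² = a² - b² = 76 - 17 = 59, so c = √59.
Foci lie on the horizontal axis through the center: (h ± c, k).

(11 - √59, -11) and (11 + √59, -11)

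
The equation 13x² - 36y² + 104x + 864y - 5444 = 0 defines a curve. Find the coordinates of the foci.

(-11, 12) and (3, 12)

Group the x- and y-terms: 13(x² + 8x) -36(y² - 24y) = 5444
Complete the square in x and y: 13(x + 4)² -36(y - 12)² = 5444 + 208 - 5184 = 468
Divide by 468: (x + 4)²/36 - (y - 12)²/13 = 1
Hyperbola, center (-4, 12), transverse axis horizontal; a² = 36, b² = 13.
c² = a² + b² = 36 + 13 = 49, so c = 7.
Foci lie on the horizontal axis through the center: (h ± c, k).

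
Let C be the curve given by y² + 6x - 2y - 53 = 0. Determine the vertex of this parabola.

Only y is squared. Complete the square in y: (y - 1)² = -6(x - 9).
Vertex (9, 1); 4p = -6 so p = -3/2. Opens left.

(9, 1)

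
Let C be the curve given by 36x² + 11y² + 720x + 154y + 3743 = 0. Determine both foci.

(-10, -12) and (-10, -2)

Rearranging, 36(x² + 20x) + 11(y² + 14y) = -3743.
36(x + 10)² + 11(y + 7)² = -3743 + 3600 + 539 = 396
Divide by 396: (x + 10)²/11 + (y + 7)²/36 = 1
Ellipse, center (-10, -7), major axis vertical; a² = 36, b² = 11.
c² = a² - b² = 36 - 11 = 25, so c = 5.
Foci lie on the vertical axis through the center: (h, k ± c).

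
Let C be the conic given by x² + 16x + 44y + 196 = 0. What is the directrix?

y = 8

Only x is squared. Complete the square in x: (x + 8)² = -44(y + 3).
Vertex (-8, -3); 4p = -44 so p = -11. Opens down.
Directrix is the horizontal line y = k − p = -3 − (-11) = 8.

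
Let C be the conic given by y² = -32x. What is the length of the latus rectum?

Vertex (0, 0); 4p = -32 so p = -8. Opens left.
Latus rectum length = |4p| = 32.

32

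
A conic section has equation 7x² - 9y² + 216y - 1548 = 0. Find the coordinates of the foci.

(-8, 12) and (8, 12)

Group: 7x² -9(y² - 24y) = 1548
Complete the square in x and y: 7x² -9(y - 12)² = 1548 + 0 - 1296 = 252
Divide through by 252 to get x²/36 - (y - 12)²/28 = 1.
Hyperbola, center (0, 12), transverse axis horizontal; a² = 36, b² = 28.
c² = a² + b² = 36 + 28 = 64, so c = 8.
Foci lie on the horizontal axis through the center: (h ± c, k).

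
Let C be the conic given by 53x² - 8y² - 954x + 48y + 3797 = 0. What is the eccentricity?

e = √122/4

Collect terms: 53(x² - 18x) -8(y² - 6y) = -3797
Complete the square: 53(x - 9)² -8(y - 3)² = -3797 + 4293 - 72 = 424
Divide by 424: (x - 9)²/8 - (y - 3)²/53 = 1
Hyperbola, center (9, 3), transverse axis horizontal; a² = 8, b² = 53.
c² = a² + b² = 61, so c = √61.
e = c/a = √61/2√2 = √122/4.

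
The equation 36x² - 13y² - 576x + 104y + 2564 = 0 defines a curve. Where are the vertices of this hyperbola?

Group the x- and y-terms: 36(x² - 16x) -13(y² - 8y) = -2564
36(x - 8)² -13(y - 4)² = -2564 + 2304 - 208 = -468
Dividing both sides by -468: (y - 4)²/36 - (x - 8)²/13 = 1
Hyperbola, center (8, 4), transverse axis vertical; a² = 36, b² = 13.
a = 6. Vertices at (h, k ± a).

(8, -2) and (8, 10)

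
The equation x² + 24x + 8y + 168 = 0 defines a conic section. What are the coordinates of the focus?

Only x is squared. Complete the square in x: (x + 12)² = -8(y + 3).
Vertex (-12, -3); 4p = -8 so p = -2. Opens down.
Focus is p units from the vertex along the axis: (h, k + p).

(-12, -5)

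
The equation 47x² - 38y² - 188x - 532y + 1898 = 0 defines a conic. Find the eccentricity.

e = √3995/47

Group: 47(x² - 4x) -38(y² + 14y) = -1898
47(x - 2)² -38(y + 7)² = -1898 + 188 - 1862 = -3572
Dividing both sides by -3572: (y + 7)²/94 - (x - 2)²/76 = 1
Hyperbola, center (2, -7), transverse axis vertical; a² = 94, b² = 76.
c² = a² + b² = 170, so c = √170.
e = c/a = √170/√94 = √3995/47.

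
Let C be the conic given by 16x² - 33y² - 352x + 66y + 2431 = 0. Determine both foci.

16(x² - 22x) -33(y² - 2y) = -2431
16(x - 11)² -33(y - 1)² = -2431 + 1936 - 33 = -528
Divide by -528: (y - 1)²/16 - (x - 11)²/33 = 1
Hyperbola, center (11, 1), transverse axis vertical; a² = 16, b² = 33.
c² = a² + b² = 16 + 33 = 49, so c = 7.
Foci lie on the vertical axis through the center: (h, k ± c).

(11, -6) and (11, 8)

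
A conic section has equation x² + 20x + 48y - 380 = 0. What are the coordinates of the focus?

(-10, -2)

Only x is squared. Complete the square in x: (x + 10)² = -48(y - 10).
Vertex (-10, 10); 4p = -48 so p = -12. Opens down.
Focus is p units from the vertex along the axis: (h, k + p).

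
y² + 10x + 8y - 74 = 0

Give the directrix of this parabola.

Only y is squared. Complete the square in y: (y + 4)² = -10(x - 9).
Vertex (9, -4); 4p = -10 so p = -5/2. Opens left.
Directrix is the vertical line x = h − p = 9 − (-5/2) = 23/2.

x = 23/2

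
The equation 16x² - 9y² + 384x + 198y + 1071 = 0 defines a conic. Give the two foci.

16(x² + 24x) -9(y² - 22y) = -1071
Complete the square in x and y: 16(x + 12)² -9(y - 11)² = -1071 + 2304 - 1089 = 144
Dividing both sides by 144: (x + 12)²/9 - (y - 11)²/16 = 1
Hyperbola, center (-12, 11), transverse axis horizontal; a² = 9, b² = 16.
c² = a² + b² = 9 + 16 = 25, so c = 5.
Foci lie on the horizontal axis through the center: (h ± c, k).

(-17, 11) and (-7, 11)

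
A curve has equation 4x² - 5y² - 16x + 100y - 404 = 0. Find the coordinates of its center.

Group: 4(x² - 4x) -5(y² - 20y) = 404
Completing the square gives 4(x - 2)² -5(y - 10)² = 404 + 16 - 500 = -80.
Divide by -80: (y - 10)²/16 - (x - 2)²/20 = 1
Hyperbola with center (2, 10).

(2, 10)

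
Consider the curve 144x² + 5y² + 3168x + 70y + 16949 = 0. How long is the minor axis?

2√5

Collect terms: 144(x² + 22x) + 5(y² + 14y) = -16949
Complete the square: 144(x + 11)² + 5(y + 7)² = -16949 + 17424 + 245 = 720
Dividing both sides by 720: (x + 11)²/5 + (y + 7)²/144 = 1
Ellipse, center (-11, -7), major axis vertical; a² = 144, b² = 5.
b² = 5 so b = √5; the minor axis has length 2b = 2√5.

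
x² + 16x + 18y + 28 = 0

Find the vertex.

Only x is squared. Complete the square in x: (x + 8)² = -18(y - 2).
Vertex (-8, 2); 4p = -18 so p = -9/2. Opens down.

(-8, 2)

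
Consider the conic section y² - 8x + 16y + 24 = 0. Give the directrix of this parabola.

x = -7

Only y is squared. Complete the square in y: (y + 8)² = 8(x + 5).
Vertex (-5, -8); 4p = 8 so p = 2. Opens right.
Directrix is the vertical line x = h − p = -5 − (2) = -7.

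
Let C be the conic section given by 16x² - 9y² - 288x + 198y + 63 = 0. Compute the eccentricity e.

e = 5/3

Collect terms: 16(x² - 18x) -9(y² - 22y) = -63
Complete the square in x and y: 16(x - 9)² -9(y - 11)² = -63 + 1296 - 1089 = 144
Dividing both sides by 144: (x - 9)²/9 - (y - 11)²/16 = 1
Hyperbola, center (9, 11), transverse axis horizontal; a² = 9, b² = 16.
c² = a² + b² = 25, so c = 5.
e = c/a = 5/3.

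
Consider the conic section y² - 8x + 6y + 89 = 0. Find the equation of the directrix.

x = 8

Only y is squared. Complete the square in y: (y + 3)² = 8(x - 10).
Vertex (10, -3); 4p = 8 so p = 2. Opens right.
Directrix is the vertical line x = h − p = 10 − (2) = 8.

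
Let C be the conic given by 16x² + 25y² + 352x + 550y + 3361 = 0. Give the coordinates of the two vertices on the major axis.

Collect terms: 16(x² + 22x) + 25(y² + 22y) = -3361
16(x + 11)² + 25(y + 11)² = -3361 + 1936 + 3025 = 1600
Divide by 1600: (x + 11)²/100 + (y + 11)²/64 = 1
Ellipse, center (-11, -11), major axis horizontal; a² = 100, b² = 64.
a = 10. Vertices at (h ± a, k).

(-21, -11) and (-1, -11)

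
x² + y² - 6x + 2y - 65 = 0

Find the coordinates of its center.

(3, -1)

Group the x- and y-terms: (x² - 6x) + (y² + 2y) = 65
Complete the square in x and y: (x - 3)² + (y + 1)² = 65 + 9 + 1 = 75
So (x - 3)² + (y + 1)² = 75.
Circle centered at (3, -1) with r² = 75.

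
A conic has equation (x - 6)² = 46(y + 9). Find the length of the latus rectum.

Vertex (6, -9); 4p = 46 so p = 23/2. Opens up.
Latus rectum length = |4p| = 46.

46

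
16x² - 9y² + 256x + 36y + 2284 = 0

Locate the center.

(-8, 2)

16(x² + 16x) -9(y² - 4y) = -2284
Complete the square: 16(x + 8)² -9(y - 2)² = -2284 + 1024 - 36 = -1296
Divide by -1296: (y - 2)²/144 - (x + 8)²/81 = 1
Hyperbola with center (-8, 2).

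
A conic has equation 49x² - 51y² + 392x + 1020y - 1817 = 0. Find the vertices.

49(x² + 8x) -51(y² - 20y) = 1817
Complete the square in x and y: 49(x + 4)² -51(y - 10)² = 1817 + 784 - 5100 = -2499
Divide by -2499: (y - 10)²/49 - (x + 4)²/51 = 1
Hyperbola, center (-4, 10), transverse axis vertical; a² = 49, b² = 51.
a = 7. Vertices at (h, k ± a).

(-4, 3) and (-4, 17)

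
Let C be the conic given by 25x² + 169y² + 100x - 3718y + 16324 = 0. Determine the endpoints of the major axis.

Collect terms: 25(x² + 4x) + 169(y² - 22y) = -16324
25(x + 2)² + 169(y - 11)² = -16324 + 100 + 20449 = 4225
Divide through by 4225 to get (x + 2)²/169 + (y - 11)²/25 = 1.
Ellipse, center (-2, 11), major axis horizontal; a² = 169, b² = 25.
a = 13. Vertices at (h ± a, k).

(-15, 11) and (11, 11)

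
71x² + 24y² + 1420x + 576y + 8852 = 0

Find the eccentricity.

e = √3337/71

Rearranging, 71(x² + 20x) + 24(y² + 24y) = -8852.
Complete the square in x and y: 71(x + 10)² + 24(y + 12)² = -8852 + 7100 + 3456 = 1704
Divide by 1704: (x + 10)²/24 + (y + 12)²/71 = 1
Ellipse, center (-10, -12), major axis vertical; a² = 71, b² = 24.
c² = a² - b² = 47, so c = √47.
e = c/a = √47/√71 = √3337/71.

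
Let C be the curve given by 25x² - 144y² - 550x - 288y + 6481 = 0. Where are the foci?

(11, -14) and (11, 12)

Rearranging, 25(x² - 22x) -144(y² + 2y) = -6481.
Completing the square gives 25(x - 11)² -144(y + 1)² = -6481 + 3025 - 144 = -3600.
Dividing both sides by -3600: (y + 1)²/25 - (x - 11)²/144 = 1
Hyperbola, center (11, -1), transverse axis vertical; a² = 25, b² = 144.
c² = a² + b² = 25 + 144 = 169, so c = 13.
Foci lie on the vertical axis through the center: (h, k ± c).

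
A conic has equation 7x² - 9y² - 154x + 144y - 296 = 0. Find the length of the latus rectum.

Collect terms: 7(x² - 22x) -9(y² - 16y) = 296
Complete the square in x and y: 7(x - 11)² -9(y - 8)² = 296 + 847 - 576 = 567
Divide through by 567 to get (x - 11)²/81 - (y - 8)²/63 = 1.
Hyperbola, center (11, 8), transverse axis horizontal; a² = 81, b² = 63.
Latus rectum length = 2b²/a = 2·63/9 = 14.

14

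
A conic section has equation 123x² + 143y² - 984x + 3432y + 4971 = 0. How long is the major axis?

Rearranging, 123(x² - 8x) + 143(y² + 24y) = -4971.
Complete the square: 123(x - 4)² + 143(y + 12)² = -4971 + 1968 + 20592 = 17589
Divide through by 17589 to get (x - 4)²/143 + (y + 12)²/123 = 1.
Ellipse, center (4, -12), major axis horizontal; a² = 143, b² = 123.
a² = 143 so a = √143; the major axis has length 2a = 2√143.

2√143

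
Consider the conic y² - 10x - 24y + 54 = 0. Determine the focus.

Only y is squared. Complete the square in y: (y - 12)² = 10(x + 9).
Vertex (-9, 12); 4p = 10 so p = 5/2. Opens right.
Focus is p units from the vertex along the axis: (h + p, k).

(-13/2, 12)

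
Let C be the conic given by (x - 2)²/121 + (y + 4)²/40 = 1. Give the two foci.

Center (2, -4). The larger denominator 121 sits under the x-term, so the major axis is horizontal; a² = 121, b² = 40.
c² = a² - b² = 121 - 40 = 81, so c = 9.
Foci lie on the horizontal axis through the center: (h ± c, k).

(-7, -4) and (11, -4)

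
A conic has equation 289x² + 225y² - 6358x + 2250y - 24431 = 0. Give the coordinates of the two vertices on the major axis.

Rearranging, 289(x² - 22x) + 225(y² + 10y) = 24431.
289(x - 11)² + 225(y + 5)² = 24431 + 34969 + 5625 = 65025
Divide through by 65025 to get (x - 11)²/225 + (y + 5)²/289 = 1.
Ellipse, center (11, -5), major axis vertical; a² = 289, b² = 225.
a = 17. Vertices at (h, k ± a).

(11, -22) and (11, 12)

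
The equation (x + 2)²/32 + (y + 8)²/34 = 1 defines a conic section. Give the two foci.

Center (-2, -8). The larger denominator 34 sits under the y-term, so the major axis is vertical; a² = 34, b² = 32.
c² = a² - b² = 34 - 32 = 2, so c = √2.
Foci lie on the vertical axis through the center: (h, k ± c).

(-2, -8 - √2) and (-2, -8 + √2)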